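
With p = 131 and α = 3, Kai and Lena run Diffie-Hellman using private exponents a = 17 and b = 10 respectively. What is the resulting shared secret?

52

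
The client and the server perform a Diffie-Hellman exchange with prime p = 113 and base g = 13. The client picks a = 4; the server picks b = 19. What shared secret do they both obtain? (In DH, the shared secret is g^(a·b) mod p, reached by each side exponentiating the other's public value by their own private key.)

The client sends A = g^a mod p = 13^4 mod 113.
13^1 ≡ 13 (mod 113)
13^2 = (13^1)^2 ≡ 13^2 = 169 ≡ 56 (mod 113)
13^4 = (13^2)^2 ≡ 56^2 = 3136 ≡ 85 (mod 113)
So A = 85. The server then computes K = A^b mod p = 85^19 mod 113.
85^1 ≡ 85 (mod 113)
85^2 = (85^1)^2 ≡ 85^2 = 7225 ≡ 106 (mod 113)
85^4 = (85^2)^2 ≡ 106^2 = 11236 ≡ 49 (mod 113)
85^8 = (85^4)^2 ≡ 49^2 = 2401 ≡ 28 (mod 113)
85^16 = (85^8)^2 ≡ 28^2 = 784 ≡ 106 (mod 113)
85^19 = 85^16 · 85^2 · 85^1 ≡ 106 · 106 · 85 ≡ 97 (mod 113).

97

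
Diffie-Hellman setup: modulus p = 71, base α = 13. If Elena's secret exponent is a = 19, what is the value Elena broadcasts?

69

Public value = 13^19 mod 71.
13^1 ≡ 13 (mod 71)
13^2 = (13^1)^2 ≡ 13^2 = 169 ≡ 27 (mod 71)
13^4 = (13^2)^2 ≡ 27^2 = 729 ≡ 19 (mod 71)
13^8 = (13^4)^2 ≡ 19^2 = 361 ≡ 6 (mod 71)
13^16 = (13^8)^2 ≡ 6^2 = 36 ≡ 36 (mod 71)
13^19 = 13^16 · 13^2 · 13^1 ≡ 36 · 27 · 13 ≡ 69 (mod 71).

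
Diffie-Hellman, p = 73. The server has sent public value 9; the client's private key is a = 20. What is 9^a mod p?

8

Shared key K = 9^20 mod 73.
9^1 ≡ 9 (mod 73)
9^2 = (9^1)^2 ≡ 9^2 = 81 ≡ 8 (mod 73)
9^4 = (9^2)^2 ≡ 8^2 = 64 ≡ 64 (mod 73)
9^8 = (9^4)^2 ≡ 64^2 = 4096 ≡ 8 (mod 73)
9^16 = (9^8)^2 ≡ 8^2 = 64 ≡ 64 (mod 73)
9^20 = 9^16 · 9^4 ≡ 64 · 64 ≡ 8 (mod 73).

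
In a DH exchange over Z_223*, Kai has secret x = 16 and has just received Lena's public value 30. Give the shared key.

34

Shared key K = 30^16 mod 223.
30^1 ≡ 30 (mod 223)
30^2 = (30^1)^2 ≡ 30^2 = 900 ≡ 8 (mod 223)
30^4 = (30^2)^2 ≡ 8^2 = 64 ≡ 64 (mod 223)
30^8 = (30^4)^2 ≡ 64^2 = 4096 ≡ 82 (mod 223)
30^16 = (30^8)^2 ≡ 82^2 = 6724 ≡ 34 (mod 223)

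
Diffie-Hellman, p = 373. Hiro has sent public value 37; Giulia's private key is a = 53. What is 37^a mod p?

225

Shared key K = 37^53 mod 373.
37^1 ≡ 37 (mod 373)
37^2 = (37^1)^2 ≡ 37^2 = 1369 ≡ 250 (mod 373)
37^4 = (37^2)^2 ≡ 250^2 = 62500 ≡ 209 (mod 373)
37^8 = (37^4)^2 ≡ 209^2 = 43681 ≡ 40 (mod 373)
37^16 = (37^8)^2 ≡ 40^2 = 1600 ≡ 108 (mod 373)
37^32 = (37^16)^2 ≡ 108^2 = 11664 ≡ 101 (mod 373)
37^53 = 37^32 · 37^16 · 37^4 · 37^1 ≡ 101 · 108 · 209 · 37 ≡ 225 (mod 373).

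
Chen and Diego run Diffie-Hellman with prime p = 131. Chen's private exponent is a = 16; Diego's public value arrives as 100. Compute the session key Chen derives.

Shared key K = 100^16 mod 131.
100^1 ≡ 100 (mod 131)
100^2 = (100^1)^2 ≡ 100^2 = 10000 ≡ 44 (mod 131)
100^4 = (100^2)^2 ≡ 44^2 = 1936 ≡ 102 (mod 131)
100^8 = (100^4)^2 ≡ 102^2 = 10404 ≡ 55 (mod 131)
100^16 = (100^8)^2 ≡ 55^2 = 3025 ≡ 12 (mod 131)

12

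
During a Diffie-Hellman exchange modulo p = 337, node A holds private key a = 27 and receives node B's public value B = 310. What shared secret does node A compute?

Shared key K = 310^27 mod 337.
310^1 ≡ 310 (mod 337)
310^2 = (310^1)^2 ≡ 310^2 = 96100 ≡ 55 (mod 337)
310^4 = (310^2)^2 ≡ 55^2 = 3025 ≡ 329 (mod 337)
310^8 = (310^4)^2 ≡ 329^2 = 108241 ≡ 64 (mod 337)
310^16 = (310^8)^2 ≡ 64^2 = 4096 ≡ 52 (mod 337)
310^27 = 310^16 · 310^8 · 310^2 · 310^1 ≡ 52 · 64 · 55 · 310 ≡ 25 (mod 337).

25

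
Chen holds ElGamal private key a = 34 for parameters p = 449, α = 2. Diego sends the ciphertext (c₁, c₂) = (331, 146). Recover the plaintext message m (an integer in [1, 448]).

Shared mask s = c₁^a mod p = 331^34 mod 449.
331^1 ≡ 331 (mod 449)
331^2 = (331^1)^2 ≡ 331^2 = 109561 ≡ 5 (mod 449)
331^4 = (331^2)^2 ≡ 5^2 = 25 ≡ 25 (mod 449)
331^8 = (331^4)^2 ≡ 25^2 = 625 ≡ 176 (mod 449)
331^16 = (331^8)^2 ≡ 176^2 = 30976 ≡ 444 (mod 449)
331^32 = (331^16)^2 ≡ 444^2 = 197136 ≡ 25 (mod 449)
331^34 = 331^32 · 331^2 ≡ 25 · 5 ≡ 125 (mod 449).
So s = 125; s⁻¹ ≡ 273 (mod 449).
m = c₂ · s⁻¹ mod 449 = 146 · 273 mod 449 = 346.

346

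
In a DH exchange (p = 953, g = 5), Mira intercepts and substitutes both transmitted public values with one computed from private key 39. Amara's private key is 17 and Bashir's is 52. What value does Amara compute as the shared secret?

Amara receives Mira's public value M = 5^39 mod 953 instead of the honest one.
5^1 ≡ 5 (mod 953)
5^2 = (5^1)^2 ≡ 5^2 = 25 ≡ 25 (mod 953)
5^4 = (5^2)^2 ≡ 25^2 = 625 ≡ 625 (mod 953)
5^8 = (5^4)^2 ≡ 625^2 = 390625 ≡ 848 (mod 953)
5^16 = (5^8)^2 ≡ 848^2 = 719104 ≡ 542 (mod 953)
5^32 = (5^16)^2 ≡ 542^2 = 293764 ≡ 240 (mod 953)
5^39 = 5^32 · 5^4 · 5^2 · 5^1 ≡ 240 · 625 · 25 · 5 ≡ 678 (mod 953).
So M = 678. Amara computes K = M^17 mod 953.
678^1 ≡ 678 (mod 953)
678^2 = (678^1)^2 ≡ 678^2 = 459684 ≡ 338 (mod 953)
678^4 = (678^2)^2 ≡ 338^2 = 114244 ≡ 837 (mod 953)
678^8 = (678^4)^2 ≡ 837^2 = 700569 ≡ 114 (mod 953)
678^16 = (678^8)^2 ≡ 114^2 = 12996 ≡ 607 (mod 953)
678^17 = 678^16 · 678^1 ≡ 607 · 678 ≡ 803 (mod 953).

803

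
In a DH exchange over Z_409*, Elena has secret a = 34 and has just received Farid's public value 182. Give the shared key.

Shared key K = 182^34 mod 409.
182^1 ≡ 182 (mod 409)
182^2 = (182^1)^2 ≡ 182^2 = 33124 ≡ 404 (mod 409)
182^4 = (182^2)^2 ≡ 404^2 = 163216 ≡ 25 (mod 409)
182^8 = (182^4)^2 ≡ 25^2 = 625 ≡ 216 (mod 409)
182^16 = (182^8)^2 ≡ 216^2 = 46656 ≡ 30 (mod 409)
182^32 = (182^16)^2 ≡ 30^2 = 900 ≡ 82 (mod 409)
182^34 = 182^32 · 182^2 ≡ 82 · 404 ≡ 408 (mod 409).

408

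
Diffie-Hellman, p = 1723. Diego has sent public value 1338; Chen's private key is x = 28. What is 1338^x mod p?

Shared key K = 1338^28 mod 1723.
1338^1 ≡ 1338 (mod 1723)
1338^2 = (1338^1)^2 ≡ 1338^2 = 1790244 ≡ 47 (mod 1723)
1338^4 = (1338^2)^2 ≡ 47^2 = 2209 ≡ 486 (mod 1723)
1338^8 = (1338^4)^2 ≡ 486^2 = 236196 ≡ 145 (mod 1723)
1338^16 = (1338^8)^2 ≡ 145^2 = 21025 ≡ 349 (mod 1723)
1338^28 = 1338^16 · 1338^8 · 1338^4 ≡ 349 · 145 · 486 ≡ 1651 (mod 1723).

1651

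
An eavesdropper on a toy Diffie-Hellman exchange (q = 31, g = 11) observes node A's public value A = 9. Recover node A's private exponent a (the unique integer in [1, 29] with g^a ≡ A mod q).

4

Try successive powers of 11 modulo 31:
11^1 ≡ 11
11^2 ≡ 28
11^3 ≡ 29
11^4 ≡ 9
Found: a = 4.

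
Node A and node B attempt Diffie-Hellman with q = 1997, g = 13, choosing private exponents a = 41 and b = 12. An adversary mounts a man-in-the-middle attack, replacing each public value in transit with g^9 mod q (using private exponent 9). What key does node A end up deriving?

114

Node A receives an adversary's public value M = 13^9 mod 1997 instead of the honest one.
13^1 ≡ 13 (mod 1997)
13^2 = (13^1)^2 ≡ 13^2 = 169 ≡ 169 (mod 1997)
13^4 = (13^2)^2 ≡ 169^2 = 28561 ≡ 603 (mod 1997)
13^8 = (13^4)^2 ≡ 603^2 = 363609 ≡ 155 (mod 1997)
13^9 = 13^8 · 13^1 ≡ 155 · 13 ≡ 18 (mod 1997).
So M = 18. Node A computes K = M^41 mod 1997.
18^1 ≡ 18 (mod 1997)
18^2 = (18^1)^2 ≡ 18^2 = 324 ≡ 324 (mod 1997)
18^4 = (18^2)^2 ≡ 324^2 = 104976 ≡ 1132 (mod 1997)
18^8 = (18^4)^2 ≡ 1132^2 = 1281424 ≡ 1347 (mod 1997)
18^16 = (18^8)^2 ≡ 1347^2 = 1814409 ≡ 1133 (mod 1997)
18^32 = (18^16)^2 ≡ 1133^2 = 1283689 ≡ 1615 (mod 1997)
18^41 = 18^32 · 18^8 · 18^1 ≡ 1615 · 1347 · 18 ≡ 114 (mod 1997).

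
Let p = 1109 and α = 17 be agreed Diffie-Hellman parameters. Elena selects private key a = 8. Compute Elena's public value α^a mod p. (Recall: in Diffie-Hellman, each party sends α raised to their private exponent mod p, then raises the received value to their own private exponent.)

1053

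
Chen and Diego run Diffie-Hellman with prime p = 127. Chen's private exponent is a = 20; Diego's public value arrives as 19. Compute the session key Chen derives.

Shared key K = 19^20 mod 127.
19^1 ≡ 19 (mod 127)
19^2 = (19^1)^2 ≡ 19^2 = 361 ≡ 107 (mod 127)
19^4 = (19^2)^2 ≡ 107^2 = 11449 ≡ 19 (mod 127)
19^8 = (19^4)^2 ≡ 19^2 = 361 ≡ 107 (mod 127)
19^16 = (19^8)^2 ≡ 107^2 = 11449 ≡ 19 (mod 127)
19^20 = 19^16 · 19^4 ≡ 19 · 19 ≡ 107 (mod 127).

107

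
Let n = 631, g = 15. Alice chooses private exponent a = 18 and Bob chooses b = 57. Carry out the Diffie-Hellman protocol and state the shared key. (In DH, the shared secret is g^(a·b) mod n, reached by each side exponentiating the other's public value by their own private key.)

298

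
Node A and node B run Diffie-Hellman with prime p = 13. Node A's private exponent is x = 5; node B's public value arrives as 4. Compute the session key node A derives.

10

Shared key K = 4^5 mod 13.
4^1 ≡ 4 (mod 13)
4^2 = (4^1)^2 ≡ 4^2 = 16 ≡ 3 (mod 13)
4^4 = (4^2)^2 ≡ 3^2 = 9 ≡ 9 (mod 13)
4^5 = 4^4 · 4^1 ≡ 9 · 4 ≡ 10 (mod 13).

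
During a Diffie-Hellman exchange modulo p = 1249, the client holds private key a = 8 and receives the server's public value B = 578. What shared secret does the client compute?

146

Shared key K = 578^8 mod 1249.
578^1 ≡ 578 (mod 1249)
578^2 = (578^1)^2 ≡ 578^2 = 334084 ≡ 601 (mod 1249)
578^4 = (578^2)^2 ≡ 601^2 = 361201 ≡ 240 (mod 1249)
578^8 = (578^4)^2 ≡ 240^2 = 57600 ≡ 146 (mod 1249)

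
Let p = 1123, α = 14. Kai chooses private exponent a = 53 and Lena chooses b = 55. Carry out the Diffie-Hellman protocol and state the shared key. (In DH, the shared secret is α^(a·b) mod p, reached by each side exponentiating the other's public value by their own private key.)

774

Lena sends B = α^b mod p = 14^55 mod 1123.
14^1 ≡ 14 (mod 1123)
14^2 = (14^1)^2 ≡ 14^2 = 196 ≡ 196 (mod 1123)
14^4 = (14^2)^2 ≡ 196^2 = 38416 ≡ 234 (mod 1123)
14^8 = (14^4)^2 ≡ 234^2 = 54756 ≡ 852 (mod 1123)
14^16 = (14^8)^2 ≡ 852^2 = 725904 ≡ 446 (mod 1123)
14^32 = (14^16)^2 ≡ 446^2 = 198916 ≡ 145 (mod 1123)
14^55 = 14^32 · 14^16 · 14^4 · 14^2 · 14^1 ≡ 145 · 446 · 234 · 196 · 14 ≡ 479 (mod 1123).
So B = 479. Kai then computes K = B^a mod p = 479^53 mod 1123.
479^1 ≡ 479 (mod 1123)
479^2 = (479^1)^2 ≡ 479^2 = 229441 ≡ 349 (mod 1123)
479^4 = (479^2)^2 ≡ 349^2 = 121801 ≡ 517 (mod 1123)
479^8 = (479^4)^2 ≡ 517^2 = 267289 ≡ 15 (mod 1123)
479^16 = (479^8)^2 ≡ 15^2 = 225 ≡ 225 (mod 1123)
479^32 = (479^16)^2 ≡ 225^2 = 50625 ≡ 90 (mod 1123)
479^53 = 479^32 · 479^16 · 479^4 · 479^1 ≡ 90 · 225 · 517 · 479 ≡ 774 (mod 1123).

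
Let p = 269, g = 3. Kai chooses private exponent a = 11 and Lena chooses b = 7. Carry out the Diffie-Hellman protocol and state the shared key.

251

Kai sends A = g^a mod p = 3^11 mod 269.
3^1 ≡ 3 (mod 269)
3^2 = (3^1)^2 ≡ 3^2 = 9 ≡ 9 (mod 269)
3^4 = (3^2)^2 ≡ 9^2 = 81 ≡ 81 (mod 269)
3^8 = (3^4)^2 ≡ 81^2 = 6561 ≡ 105 (mod 269)
3^11 = 3^8 · 3^2 · 3^1 ≡ 105 · 9 · 3 ≡ 145 (mod 269).
So A = 145. Lena then computes K = A^b mod p = 145^7 mod 269.
145^1 ≡ 145 (mod 269)
145^2 = (145^1)^2 ≡ 145^2 = 21025 ≡ 43 (mod 269)
145^4 = (145^2)^2 ≡ 43^2 = 1849 ≡ 235 (mod 269)
145^7 = 145^4 · 145^2 · 145^1 ≡ 235 · 43 · 145 ≡ 251 (mod 269).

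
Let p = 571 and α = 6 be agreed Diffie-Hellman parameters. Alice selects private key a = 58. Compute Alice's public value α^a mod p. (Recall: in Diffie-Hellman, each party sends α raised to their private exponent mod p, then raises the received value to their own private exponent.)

431

Public value = 6^58 mod 571.
6^1 ≡ 6 (mod 571)
6^2 = (6^1)^2 ≡ 6^2 = 36 ≡ 36 (mod 571)
6^4 = (6^2)^2 ≡ 36^2 = 1296 ≡ 154 (mod 571)
6^8 = (6^4)^2 ≡ 154^2 = 23716 ≡ 305 (mod 571)
6^16 = (6^8)^2 ≡ 305^2 = 93025 ≡ 523 (mod 571)
6^32 = (6^16)^2 ≡ 523^2 = 273529 ≡ 20 (mod 571)
6^58 = 6^32 · 6^16 · 6^8 · 6^2 ≡ 20 · 523 · 305 · 36 ≡ 431 (mod 571).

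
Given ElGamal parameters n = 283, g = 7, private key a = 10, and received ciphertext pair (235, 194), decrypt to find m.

Shared mask s = c₁^a mod n = 235^10 mod 283.
235^1 ≡ 235 (mod 283)
235^2 = (235^1)^2 ≡ 235^2 = 55225 ≡ 40 (mod 283)
235^4 = (235^2)^2 ≡ 40^2 = 1600 ≡ 185 (mod 283)
235^8 = (235^4)^2 ≡ 185^2 = 34225 ≡ 265 (mod 283)
235^10 = 235^8 · 235^2 ≡ 265 · 40 ≡ 129 (mod 283).
So s = 129; s⁻¹ ≡ 215 (mod 283).
m = c₂ · s⁻¹ mod 283 = 194 · 215 mod 283 = 109.

109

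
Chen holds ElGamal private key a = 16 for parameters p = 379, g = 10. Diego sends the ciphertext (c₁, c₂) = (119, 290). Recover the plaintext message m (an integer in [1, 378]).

Shared mask s = c₁^a mod p = 119^16 mod 379.
119^1 ≡ 119 (mod 379)
119^2 = (119^1)^2 ≡ 119^2 = 14161 ≡ 138 (mod 379)
119^4 = (119^2)^2 ≡ 138^2 = 19044 ≡ 94 (mod 379)
119^8 = (119^4)^2 ≡ 94^2 = 8836 ≡ 119 (mod 379)
119^16 = (119^8)^2 ≡ 119^2 = 14161 ≡ 138 (mod 379)
So s = 138; s⁻¹ ≡ 195 (mod 379).
m = c₂ · s⁻¹ mod 379 = 290 · 195 mod 379 = 79.

79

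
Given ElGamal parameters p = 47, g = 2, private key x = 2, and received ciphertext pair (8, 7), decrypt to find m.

17

Shared mask s = c₁^x mod p = 8^2 mod 47.
8^1 ≡ 8 (mod 47)
8^2 = (8^1)^2 ≡ 8^2 = 64 ≡ 17 (mod 47)
So s = 17; s⁻¹ ≡ 36 (mod 47).
m = c₂ · s⁻¹ mod 47 = 7 · 36 mod 47 = 17.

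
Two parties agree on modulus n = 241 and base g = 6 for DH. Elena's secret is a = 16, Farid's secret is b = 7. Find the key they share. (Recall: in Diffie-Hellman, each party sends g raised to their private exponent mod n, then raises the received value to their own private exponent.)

205

Elena sends A = g^a mod n = 6^16 mod 241.
6^1 ≡ 6 (mod 241)
6^2 = (6^1)^2 ≡ 6^2 = 36 ≡ 36 (mod 241)
6^4 = (6^2)^2 ≡ 36^2 = 1296 ≡ 91 (mod 241)
6^8 = (6^4)^2 ≡ 91^2 = 8281 ≡ 87 (mod 241)
6^16 = (6^8)^2 ≡ 87^2 = 7569 ≡ 98 (mod 241)
So A = 98. Farid then computes K = A^b mod n = 98^7 mod 241.
98^1 ≡ 98 (mod 241)
98^2 = (98^1)^2 ≡ 98^2 = 9604 ≡ 205 (mod 241)
98^4 = (98^2)^2 ≡ 205^2 = 42025 ≡ 91 (mod 241)
98^7 = 98^4 · 98^2 · 98^1 ≡ 91 · 205 · 98 ≡ 205 (mod 241).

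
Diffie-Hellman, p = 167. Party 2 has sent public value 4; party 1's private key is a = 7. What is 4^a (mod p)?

18

Shared key K = 4^7 mod 167.
4^1 ≡ 4 (mod 167)
4^2 = (4^1)^2 ≡ 4^2 = 16 ≡ 16 (mod 167)
4^4 = (4^2)^2 ≡ 16^2 = 256 ≡ 89 (mod 167)
4^7 = 4^4 · 4^2 · 4^1 ≡ 89 · 16 · 4 ≡ 18 (mod 167).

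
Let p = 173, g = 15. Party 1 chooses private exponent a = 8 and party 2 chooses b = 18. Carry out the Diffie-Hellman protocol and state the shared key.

Party 1 sends A = g^a mod p = 15^8 mod 173.
15^1 ≡ 15 (mod 173)
15^2 = (15^1)^2 ≡ 15^2 = 225 ≡ 52 (mod 173)
15^4 = (15^2)^2 ≡ 52^2 = 2704 ≡ 109 (mod 173)
15^8 = (15^4)^2 ≡ 109^2 = 11881 ≡ 117 (mod 173)
So A = 117. Party 2 then computes K = A^b mod p = 117^18 mod 173.
117^1 ≡ 117 (mod 173)
117^2 = (117^1)^2 ≡ 117^2 = 13689 ≡ 22 (mod 173)
117^4 = (117^2)^2 ≡ 22^2 = 484 ≡ 138 (mod 173)
117^8 = (117^4)^2 ≡ 138^2 = 19044 ≡ 14 (mod 173)
117^16 = (117^8)^2 ≡ 14^2 = 196 ≡ 23 (mod 173)
117^18 = 117^16 · 117^2 ≡ 23 · 22 ≡ 160 (mod 173).

160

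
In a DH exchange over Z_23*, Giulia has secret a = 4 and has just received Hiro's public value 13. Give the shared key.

18

Shared key K = 13^4 mod 23.
13^1 ≡ 13 (mod 23)
13^2 = (13^1)^2 ≡ 13^2 = 169 ≡ 8 (mod 23)
13^4 = (13^2)^2 ≡ 8^2 = 64 ≡ 18 (mod 23)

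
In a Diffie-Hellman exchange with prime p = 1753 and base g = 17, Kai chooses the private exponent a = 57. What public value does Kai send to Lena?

926

Public value = 17^{57} \pmod{1753}.
17^1 ≡ 17 (mod 1753)
17^2 = (17^1)^2 ≡ 17^2 = 289 ≡ 289 (mod 1753)
17^4 = (17^2)^2 ≡ 289^2 = 83521 ≡ 1130 (mod 1753)
17^8 = (17^4)^2 ≡ 1130^2 = 1276900 ≡ 716 (mod 1753)
17^16 = (17^8)^2 ≡ 716^2 = 512656 ≡ 780 (mod 1753)
17^32 = (17^16)^2 ≡ 780^2 = 608400 ≡ 109 (mod 1753)
17^57 = 17^32 · 17^16 · 17^8 · 17^1 ≡ 109 · 780 · 716 · 17 ≡ 926 (mod 1753).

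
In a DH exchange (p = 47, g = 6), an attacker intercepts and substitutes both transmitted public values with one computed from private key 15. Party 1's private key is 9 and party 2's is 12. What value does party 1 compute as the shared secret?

42

Party 1 receives an attacker's public value M = 6^15 mod 47 instead of the honest one.
6^1 ≡ 6 (mod 47)
6^2 = (6^1)^2 ≡ 6^2 = 36 ≡ 36 (mod 47)
6^4 = (6^2)^2 ≡ 36^2 = 1296 ≡ 27 (mod 47)
6^8 = (6^4)^2 ≡ 27^2 = 729 ≡ 24 (mod 47)
6^15 = 6^8 · 6^4 · 6^2 · 6^1 ≡ 24 · 27 · 36 · 6 ≡ 2 (mod 47).
So M = 2. Party 1 computes K = M^9 mod 47.
2^1 ≡ 2 (mod 47)
2^2 = (2^1)^2 ≡ 2^2 = 4 ≡ 4 (mod 47)
2^4 = (2^2)^2 ≡ 4^2 = 16 ≡ 16 (mod 47)
2^8 = (2^4)^2 ≡ 16^2 = 256 ≡ 21 (mod 47)
2^9 = 2^8 · 2^1 ≡ 21 · 2 ≡ 42 (mod 47).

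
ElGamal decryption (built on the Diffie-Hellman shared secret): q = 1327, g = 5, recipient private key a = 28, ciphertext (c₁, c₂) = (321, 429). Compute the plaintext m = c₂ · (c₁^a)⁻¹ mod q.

Shared mask s = c₁^a mod q = 321^28 mod 1327.
321^1 ≡ 321 (mod 1327)
321^2 = (321^1)^2 ≡ 321^2 = 103041 ≡ 862 (mod 1327)
321^4 = (321^2)^2 ≡ 862^2 = 743044 ≡ 1251 (mod 1327)
321^8 = (321^4)^2 ≡ 1251^2 = 1565001 ≡ 468 (mod 1327)
321^16 = (321^8)^2 ≡ 468^2 = 219024 ≡ 69 (mod 1327)
321^28 = 321^16 · 321^8 · 321^4 ≡ 69 · 468 · 1251 ≡ 758 (mod 1327).
So s = 758; s⁻¹ ≡ 660 (mod 1327).
m = c₂ · s⁻¹ mod 1327 = 429 · 660 mod 1327 = 489.

489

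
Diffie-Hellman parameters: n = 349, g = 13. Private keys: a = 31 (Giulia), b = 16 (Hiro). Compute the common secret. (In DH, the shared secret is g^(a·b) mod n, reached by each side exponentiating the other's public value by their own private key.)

77

Giulia sends A = g^a mod n = 13^31 mod 349.
13^1 ≡ 13 (mod 349)
13^2 = (13^1)^2 ≡ 13^2 = 169 ≡ 169 (mod 349)
13^4 = (13^2)^2 ≡ 169^2 = 28561 ≡ 292 (mod 349)
13^8 = (13^4)^2 ≡ 292^2 = 85264 ≡ 108 (mod 349)
13^16 = (13^8)^2 ≡ 108^2 = 11664 ≡ 147 (mod 349)
13^31 = 13^16 · 13^8 · 13^4 · 13^2 · 13^1 ≡ 147 · 108 · 292 · 169 · 13 ≡ 132 (mod 349).
So A = 132. Hiro then computes K = A^b mod n = 132^16 mod 349.
132^1 ≡ 132 (mod 349)
132^2 = (132^1)^2 ≡ 132^2 = 17424 ≡ 323 (mod 349)
132^4 = (132^2)^2 ≡ 323^2 = 104329 ≡ 327 (mod 349)
132^8 = (132^4)^2 ≡ 327^2 = 106929 ≡ 135 (mod 349)
132^16 = (132^8)^2 ≡ 135^2 = 18225 ≡ 77 (mod 349)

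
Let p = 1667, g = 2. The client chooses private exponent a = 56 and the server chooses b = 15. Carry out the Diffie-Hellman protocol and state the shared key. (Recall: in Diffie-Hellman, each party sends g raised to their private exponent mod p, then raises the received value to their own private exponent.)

1539

The client sends A = g^a mod p = 2^56 mod 1667.
2^1 ≡ 2 (mod 1667)
2^2 = (2^1)^2 ≡ 2^2 = 4 ≡ 4 (mod 1667)
2^4 = (2^2)^2 ≡ 4^2 = 16 ≡ 16 (mod 1667)
2^8 = (2^4)^2 ≡ 16^2 = 256 ≡ 256 (mod 1667)
2^16 = (2^8)^2 ≡ 256^2 = 65536 ≡ 523 (mod 1667)
2^32 = (2^16)^2 ≡ 523^2 = 273529 ≡ 141 (mod 1667)
2^56 = 2^32 · 2^16 · 2^8 ≡ 141 · 523 · 256 ≡ 1100 (mod 1667).
So A = 1100. The server then computes K = A^b mod p = 1100^15 mod 1667.
1100^1 ≡ 1100 (mod 1667)
1100^2 = (1100^1)^2 ≡ 1100^2 = 1210000 ≡ 1425 (mod 1667)
1100^4 = (1100^2)^2 ≡ 1425^2 = 2030625 ≡ 219 (mod 1667)
1100^8 = (1100^4)^2 ≡ 219^2 = 47961 ≡ 1285 (mod 1667)
1100^15 = 1100^8 · 1100^4 · 1100^2 · 1100^1 ≡ 1285 · 219 · 1425 · 1100 ≡ 1539 (mod 1667).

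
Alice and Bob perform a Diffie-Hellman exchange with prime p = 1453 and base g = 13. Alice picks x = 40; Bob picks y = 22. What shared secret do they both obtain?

1032

Alice sends A = g^x mod p = 13^40 mod 1453.
13^1 ≡ 13 (mod 1453)
13^2 = (13^1)^2 ≡ 13^2 = 169 ≡ 169 (mod 1453)
13^4 = (13^2)^2 ≡ 169^2 = 28561 ≡ 954 (mod 1453)
13^8 = (13^4)^2 ≡ 954^2 = 910116 ≡ 538 (mod 1453)
13^16 = (13^8)^2 ≡ 538^2 = 289444 ≡ 297 (mod 1453)
13^32 = (13^16)^2 ≡ 297^2 = 88209 ≡ 1029 (mod 1453)
13^40 = 13^32 · 13^8 ≡ 1029 · 538 ≡ 9 (mod 1453).
So A = 9. Bob then computes K = A^y mod p = 9^22 mod 1453.
9^1 ≡ 9 (mod 1453)
9^2 = (9^1)^2 ≡ 9^2 = 81 ≡ 81 (mod 1453)
9^4 = (9^2)^2 ≡ 81^2 = 6561 ≡ 749 (mod 1453)
9^8 = (9^4)^2 ≡ 749^2 = 561001 ≡ 143 (mod 1453)
9^16 = (9^8)^2 ≡ 143^2 = 20449 ≡ 107 (mod 1453)
9^22 = 9^16 · 9^4 · 9^2 ≡ 107 · 749 · 81 ≡ 1032 (mod 1453).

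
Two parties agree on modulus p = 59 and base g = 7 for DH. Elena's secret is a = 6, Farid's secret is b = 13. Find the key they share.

Farid sends B = g^b mod p = 7^13 mod 59.
7^1 ≡ 7 (mod 59)
7^2 = (7^1)^2 ≡ 7^2 = 49 ≡ 49 (mod 59)
7^4 = (7^2)^2 ≡ 49^2 = 2401 ≡ 41 (mod 59)
7^8 = (7^4)^2 ≡ 41^2 = 1681 ≡ 29 (mod 59)
7^13 = 7^8 · 7^4 · 7^1 ≡ 29 · 41 · 7 ≡ 4 (mod 59).
So B = 4. Elena then computes K = B^a mod p = 4^6 mod 59.
4^1 ≡ 4 (mod 59)
4^2 = (4^1)^2 ≡ 4^2 = 16 ≡ 16 (mod 59)
4^4 = (4^2)^2 ≡ 16^2 = 256 ≡ 20 (mod 59)
4^6 = 4^4 · 4^2 ≡ 20 · 16 ≡ 25 (mod 59).

25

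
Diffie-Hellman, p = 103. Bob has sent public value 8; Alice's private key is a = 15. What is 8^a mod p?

Shared key K = 8^15 mod 103.
8^1 ≡ 8 (mod 103)
8^2 = (8^1)^2 ≡ 8^2 = 64 ≡ 64 (mod 103)
8^4 = (8^2)^2 ≡ 64^2 = 4096 ≡ 79 (mod 103)
8^8 = (8^4)^2 ≡ 79^2 = 6241 ≡ 61 (mod 103)
8^15 = 8^8 · 8^4 · 8^2 · 8^1 ≡ 61 · 79 · 64 · 8 ≡ 66 (mod 103).

66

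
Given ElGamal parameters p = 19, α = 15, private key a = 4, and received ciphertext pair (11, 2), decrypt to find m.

Shared mask s = c₁^a mod p = 11^4 mod 19.
11^1 ≡ 11 (mod 19)
11^2 = (11^1)^2 ≡ 11^2 = 121 ≡ 7 (mod 19)
11^4 = (11^2)^2 ≡ 7^2 = 49 ≡ 11 (mod 19)
So s = 11; s⁻¹ ≡ 7 (mod 19).
m = c₂ · s⁻¹ mod 19 = 2 · 7 mod 19 = 14.

14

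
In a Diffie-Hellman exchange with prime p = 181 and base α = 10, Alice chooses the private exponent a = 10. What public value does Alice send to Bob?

142

Public value = 10^10 mod 181.
10^1 ≡ 10 (mod 181)
10^2 = (10^1)^2 ≡ 10^2 = 100 ≡ 100 (mod 181)
10^4 = (10^2)^2 ≡ 100^2 = 10000 ≡ 45 (mod 181)
10^8 = (10^4)^2 ≡ 45^2 = 2025 ≡ 34 (mod 181)
10^10 = 10^8 · 10^2 ≡ 34 · 100 ≡ 142 (mod 181).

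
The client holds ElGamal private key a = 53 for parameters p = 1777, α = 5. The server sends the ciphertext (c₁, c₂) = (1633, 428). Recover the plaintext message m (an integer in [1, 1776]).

Shared mask s = c₁^a mod p = 1633^53 mod 1777.
1633^1 ≡ 1633 (mod 1777)
1633^2 = (1633^1)^2 ≡ 1633^2 = 2666689 ≡ 1189 (mod 1777)
1633^4 = (1633^2)^2 ≡ 1189^2 = 1413721 ≡ 1006 (mod 1777)
1633^8 = (1633^4)^2 ≡ 1006^2 = 1012036 ≡ 923 (mod 1777)
1633^16 = (1633^8)^2 ≡ 923^2 = 851929 ≡ 746 (mod 1777)
1633^32 = (1633^16)^2 ≡ 746^2 = 556516 ≡ 315 (mod 1777)
1633^53 = 1633^32 · 1633^16 · 1633^4 · 1633^1 ≡ 315 · 746 · 1006 · 1633 ≡ 1369 (mod 1777).
So s = 1369; s⁻¹ ≡ 527 (mod 1777).
m = c₂ · s⁻¹ mod 1777 = 428 · 527 mod 1777 = 1654.

1654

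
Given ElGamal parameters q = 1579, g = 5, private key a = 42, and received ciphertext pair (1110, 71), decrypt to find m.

Shared mask s = c₁^a mod q = 1110^42 mod 1579.
1110^1 ≡ 1110 (mod 1579)
1110^2 = (1110^1)^2 ≡ 1110^2 = 1232100 ≡ 480 (mod 1579)
1110^4 = (1110^2)^2 ≡ 480^2 = 230400 ≡ 1445 (mod 1579)
1110^8 = (1110^4)^2 ≡ 1445^2 = 2088025 ≡ 587 (mod 1579)
1110^16 = (1110^8)^2 ≡ 587^2 = 344569 ≡ 347 (mod 1579)
1110^32 = (1110^16)^2 ≡ 347^2 = 120409 ≡ 405 (mod 1579)
1110^42 = 1110^32 · 1110^8 · 1110^2 ≡ 405 · 587 · 480 ≡ 49 (mod 1579).
So s = 49; s⁻¹ ≡ 1289 (mod 1579).
m = c₂ · s⁻¹ mod 1579 = 71 · 1289 mod 1579 = 1516.

1516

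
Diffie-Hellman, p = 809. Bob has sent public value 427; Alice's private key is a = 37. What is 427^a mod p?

Shared key K = 427^37 mod 809.
427^1 ≡ 427 (mod 809)
427^2 = (427^1)^2 ≡ 427^2 = 182329 ≡ 304 (mod 809)
427^4 = (427^2)^2 ≡ 304^2 = 92416 ≡ 190 (mod 809)
427^8 = (427^4)^2 ≡ 190^2 = 36100 ≡ 504 (mod 809)
427^16 = (427^8)^2 ≡ 504^2 = 254016 ≡ 799 (mod 809)
427^32 = (427^16)^2 ≡ 799^2 = 638401 ≡ 100 (mod 809)
427^37 = 427^32 · 427^4 · 427^1 ≡ 100 · 190 · 427 ≡ 348 (mod 809).

348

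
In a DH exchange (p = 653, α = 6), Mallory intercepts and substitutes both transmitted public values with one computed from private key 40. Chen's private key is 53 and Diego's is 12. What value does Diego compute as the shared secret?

308

Diego receives Mallory's public value M = 6^40 mod 653 instead of the honest one.
6^1 ≡ 6 (mod 653)
6^2 = (6^1)^2 ≡ 6^2 = 36 ≡ 36 (mod 653)
6^4 = (6^2)^2 ≡ 36^2 = 1296 ≡ 643 (mod 653)
6^8 = (6^4)^2 ≡ 643^2 = 413449 ≡ 100 (mod 653)
6^16 = (6^8)^2 ≡ 100^2 = 10000 ≡ 205 (mod 653)
6^32 = (6^16)^2 ≡ 205^2 = 42025 ≡ 233 (mod 653)
6^40 = 6^32 · 6^8 ≡ 233 · 100 ≡ 445 (mod 653).
So M = 445. Diego computes K = M^12 mod 653.
445^1 ≡ 445 (mod 653)
445^2 = (445^1)^2 ≡ 445^2 = 198025 ≡ 166 (mod 653)
445^4 = (445^2)^2 ≡ 166^2 = 27556 ≡ 130 (mod 653)
445^8 = (445^4)^2 ≡ 130^2 = 16900 ≡ 575 (mod 653)
445^12 = 445^8 · 445^4 ≡ 575 · 130 ≡ 308 (mod 653).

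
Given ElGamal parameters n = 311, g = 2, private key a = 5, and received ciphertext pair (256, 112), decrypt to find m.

125

Shared mask s = c₁^a mod n = 256^5 mod 311.
256^1 ≡ 256 (mod 311)
256^2 = (256^1)^2 ≡ 256^2 = 65536 ≡ 226 (mod 311)
256^4 = (256^2)^2 ≡ 226^2 = 51076 ≡ 72 (mod 311)
256^5 = 256^4 · 256^1 ≡ 72 · 256 ≡ 83 (mod 311).
So s = 83; s⁻¹ ≡ 15 (mod 311).
m = c₂ · s⁻¹ mod 311 = 112 · 15 mod 311 = 125.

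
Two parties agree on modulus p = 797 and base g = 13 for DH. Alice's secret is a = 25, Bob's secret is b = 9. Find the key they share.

Alice sends A = g^a mod p = 13^25 mod 797.
13^1 ≡ 13 (mod 797)
13^2 = (13^1)^2 ≡ 13^2 = 169 ≡ 169 (mod 797)
13^4 = (13^2)^2 ≡ 169^2 = 28561 ≡ 666 (mod 797)
13^8 = (13^4)^2 ≡ 666^2 = 443556 ≡ 424 (mod 797)
13^16 = (13^8)^2 ≡ 424^2 = 179776 ≡ 451 (mod 797)
13^25 = 13^16 · 13^8 · 13^1 ≡ 451 · 424 · 13 ≡ 69 (mod 797).
So A = 69. Bob then computes K = A^b mod p = 69^9 mod 797.
69^1 ≡ 69 (mod 797)
69^2 = (69^1)^2 ≡ 69^2 = 4761 ≡ 776 (mod 797)
69^4 = (69^2)^2 ≡ 776^2 = 602176 ≡ 441 (mod 797)
69^8 = (69^4)^2 ≡ 441^2 = 194481 ≡ 13 (mod 797)
69^9 = 69^8 · 69^1 ≡ 13 · 69 ≡ 100 (mod 797).

100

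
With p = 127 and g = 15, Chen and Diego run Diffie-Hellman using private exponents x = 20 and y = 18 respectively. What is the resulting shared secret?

Chen sends A = g^x mod p = 15^20 mod 127.
15^1 ≡ 15 (mod 127)
15^2 = (15^1)^2 ≡ 15^2 = 225 ≡ 98 (mod 127)
15^4 = (15^2)^2 ≡ 98^2 = 9604 ≡ 79 (mod 127)
15^8 = (15^4)^2 ≡ 79^2 = 6241 ≡ 18 (mod 127)
15^16 = (15^8)^2 ≡ 18^2 = 324 ≡ 70 (mod 127)
15^20 = 15^16 · 15^4 ≡ 70 · 79 ≡ 69 (mod 127).
So A = 69. Diego then computes K = A^y mod p = 69^18 mod 127.
69^1 ≡ 69 (mod 127)
69^2 = (69^1)^2 ≡ 69^2 = 4761 ≡ 62 (mod 127)
69^4 = (69^2)^2 ≡ 62^2 = 3844 ≡ 34 (mod 127)
69^8 = (69^4)^2 ≡ 34^2 = 1156 ≡ 13 (mod 127)
69^16 = (69^8)^2 ≡ 13^2 = 169 ≡ 42 (mod 127)
69^18 = 69^16 · 69^2 ≡ 42 · 62 ≡ 64 (mod 127).

64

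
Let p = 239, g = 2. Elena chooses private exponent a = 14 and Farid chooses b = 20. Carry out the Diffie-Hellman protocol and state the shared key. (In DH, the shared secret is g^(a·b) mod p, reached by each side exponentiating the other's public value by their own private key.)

71

Farid sends B = g^b mod p = 2^20 mod 239.
2^1 ≡ 2 (mod 239)
2^2 = (2^1)^2 ≡ 2^2 = 4 ≡ 4 (mod 239)
2^4 = (2^2)^2 ≡ 4^2 = 16 ≡ 16 (mod 239)
2^8 = (2^4)^2 ≡ 16^2 = 256 ≡ 17 (mod 239)
2^16 = (2^8)^2 ≡ 17^2 = 289 ≡ 50 (mod 239)
2^20 = 2^16 · 2^4 ≡ 50 · 16 ≡ 83 (mod 239).
So B = 83. Elena then computes K = B^a mod p = 83^14 mod 239.
83^1 ≡ 83 (mod 239)
83^2 = (83^1)^2 ≡ 83^2 = 6889 ≡ 197 (mod 239)
83^4 = (83^2)^2 ≡ 197^2 = 38809 ≡ 91 (mod 239)
83^8 = (83^4)^2 ≡ 91^2 = 8281 ≡ 155 (mod 239)
83^14 = 83^8 · 83^4 · 83^2 ≡ 155 · 91 · 197 ≡ 71 (mod 239).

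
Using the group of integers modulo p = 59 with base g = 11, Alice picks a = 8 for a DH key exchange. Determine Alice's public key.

Public value = 11^8 mod 59.
11^1 ≡ 11 (mod 59)
11^2 = (11^1)^2 ≡ 11^2 = 121 ≡ 3 (mod 59)
11^4 = (11^2)^2 ≡ 3^2 = 9 ≡ 9 (mod 59)
11^8 = (11^4)^2 ≡ 9^2 = 81 ≡ 22 (mod 59)

22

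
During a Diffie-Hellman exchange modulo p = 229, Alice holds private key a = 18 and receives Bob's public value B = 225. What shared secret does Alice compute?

57

Shared key K = 225^18 mod 229.
225^1 ≡ 225 (mod 229)
225^2 = (225^1)^2 ≡ 225^2 = 50625 ≡ 16 (mod 229)
225^4 = (225^2)^2 ≡ 16^2 = 256 ≡ 27 (mod 229)
225^8 = (225^4)^2 ≡ 27^2 = 729 ≡ 42 (mod 229)
225^16 = (225^8)^2 ≡ 42^2 = 1764 ≡ 161 (mod 229)
225^18 = 225^16 · 225^2 ≡ 161 · 16 ≡ 57 (mod 229).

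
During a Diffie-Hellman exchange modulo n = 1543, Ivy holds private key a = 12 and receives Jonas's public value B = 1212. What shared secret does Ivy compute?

1377

Shared key K = 1212^12 mod 1543.
1212^1 ≡ 1212 (mod 1543)
1212^2 = (1212^1)^2 ≡ 1212^2 = 1468944 ≡ 8 (mod 1543)
1212^4 = (1212^2)^2 ≡ 8^2 = 64 ≡ 64 (mod 1543)
1212^8 = (1212^4)^2 ≡ 64^2 = 4096 ≡ 1010 (mod 1543)
1212^12 = 1212^8 · 1212^4 ≡ 1010 · 64 ≡ 1377 (mod 1543).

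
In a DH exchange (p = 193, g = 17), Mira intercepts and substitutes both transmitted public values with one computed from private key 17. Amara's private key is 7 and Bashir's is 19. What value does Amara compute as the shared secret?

113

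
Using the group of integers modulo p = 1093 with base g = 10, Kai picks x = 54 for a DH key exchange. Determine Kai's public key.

Public value = 10^54 mod 1093.
10^1 ≡ 10 (mod 1093)
10^2 = (10^1)^2 ≡ 10^2 = 100 ≡ 100 (mod 1093)
10^4 = (10^2)^2 ≡ 100^2 = 10000 ≡ 163 (mod 1093)
10^8 = (10^4)^2 ≡ 163^2 = 26569 ≡ 337 (mod 1093)
10^16 = (10^8)^2 ≡ 337^2 = 113569 ≡ 990 (mod 1093)
10^32 = (10^16)^2 ≡ 990^2 = 980100 ≡ 772 (mod 1093)
10^54 = 10^32 · 10^16 · 10^4 · 10^2 ≡ 772 · 990 · 163 · 100 ≡ 297 (mod 1093).

297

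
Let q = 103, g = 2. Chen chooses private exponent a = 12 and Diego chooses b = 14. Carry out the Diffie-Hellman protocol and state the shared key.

14

Chen sends A = g^a mod q = 2^12 mod 103.
2^1 ≡ 2 (mod 103)
2^2 = (2^1)^2 ≡ 2^2 = 4 ≡ 4 (mod 103)
2^4 = (2^2)^2 ≡ 4^2 = 16 ≡ 16 (mod 103)
2^8 = (2^4)^2 ≡ 16^2 = 256 ≡ 50 (mod 103)
2^12 = 2^8 · 2^4 ≡ 50 · 16 ≡ 79 (mod 103).
So A = 79. Diego then computes K = A^b mod q = 79^14 mod 103.
79^1 ≡ 79 (mod 103)
79^2 = (79^1)^2 ≡ 79^2 = 6241 ≡ 61 (mod 103)
79^4 = (79^2)^2 ≡ 61^2 = 3721 ≡ 13 (mod 103)
79^8 = (79^4)^2 ≡ 13^2 = 169 ≡ 66 (mod 103)
79^14 = 79^8 · 79^4 · 79^2 ≡ 66 · 13 · 61 ≡ 14 (mod 103).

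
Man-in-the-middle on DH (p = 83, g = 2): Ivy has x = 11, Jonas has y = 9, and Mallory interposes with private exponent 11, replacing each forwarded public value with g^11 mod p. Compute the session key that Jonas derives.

Jonas receives Mallory's public value M = 2^11 mod 83 instead of the honest one.
2^1 ≡ 2 (mod 83)
2^2 = (2^1)^2 ≡ 2^2 = 4 ≡ 4 (mod 83)
2^4 = (2^2)^2 ≡ 4^2 = 16 ≡ 16 (mod 83)
2^8 = (2^4)^2 ≡ 16^2 = 256 ≡ 7 (mod 83)
2^11 = 2^8 · 2^2 · 2^1 ≡ 7 · 4 · 2 ≡ 56 (mod 83).
So M = 56. Jonas computes K = M^9 mod 83.
56^1 ≡ 56 (mod 83)
56^2 = (56^1)^2 ≡ 56^2 = 3136 ≡ 65 (mod 83)
56^4 = (56^2)^2 ≡ 65^2 = 4225 ≡ 75 (mod 83)
56^8 = (56^4)^2 ≡ 75^2 = 5625 ≡ 64 (mod 83)
56^9 = 56^8 · 56^1 ≡ 64 · 56 ≡ 15 (mod 83).

15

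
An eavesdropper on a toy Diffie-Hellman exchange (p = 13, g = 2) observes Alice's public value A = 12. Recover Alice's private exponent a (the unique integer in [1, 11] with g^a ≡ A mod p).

6

Try successive powers of 2 modulo 13:
2^1 ≡ 2
2^2 ≡ 4
2^3 ≡ 8
2^4 ≡ 3
2^5 ≡ 6
2^6 ≡ 12
Found: a = 6.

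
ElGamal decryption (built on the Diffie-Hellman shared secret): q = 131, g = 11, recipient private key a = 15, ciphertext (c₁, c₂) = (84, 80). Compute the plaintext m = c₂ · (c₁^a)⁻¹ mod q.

112

Shared mask s = c₁^a mod q = 84^15 mod 131.
84^1 ≡ 84 (mod 131)
84^2 = (84^1)^2 ≡ 84^2 = 7056 ≡ 113 (mod 131)
84^4 = (84^2)^2 ≡ 113^2 = 12769 ≡ 62 (mod 131)
84^8 = (84^4)^2 ≡ 62^2 = 3844 ≡ 45 (mod 131)
84^15 = 84^8 · 84^4 · 84^2 · 84^1 ≡ 45 · 62 · 113 · 84 ≡ 113 (mod 131).
So s = 113; s⁻¹ ≡ 80 (mod 131).
m = c₂ · s⁻¹ mod 131 = 80 · 80 mod 131 = 112.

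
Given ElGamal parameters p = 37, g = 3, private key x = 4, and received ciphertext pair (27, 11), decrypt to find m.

Shared mask s = c₁^x mod p = 27^4 mod 37.
27^1 ≡ 27 (mod 37)
27^2 = (27^1)^2 ≡ 27^2 = 729 ≡ 26 (mod 37)
27^4 = (27^2)^2 ≡ 26^2 = 676 ≡ 10 (mod 37)
So s = 10; s⁻¹ ≡ 26 (mod 37).
m = c₂ · s⁻¹ mod 37 = 11 · 26 mod 37 = 27.

27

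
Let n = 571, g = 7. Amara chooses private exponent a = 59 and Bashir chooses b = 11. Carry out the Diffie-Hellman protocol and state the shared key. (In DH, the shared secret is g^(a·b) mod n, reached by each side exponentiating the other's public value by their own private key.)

Bashir sends B = g^b mod n = 7^11 mod 571.
7^1 ≡ 7 (mod 571)
7^2 = (7^1)^2 ≡ 7^2 = 49 ≡ 49 (mod 571)
7^4 = (7^2)^2 ≡ 49^2 = 2401 ≡ 117 (mod 571)
7^8 = (7^4)^2 ≡ 117^2 = 13689 ≡ 556 (mod 571)
7^11 = 7^8 · 7^2 · 7^1 ≡ 556 · 49 · 7 ≡ 565 (mod 571).
So B = 565. Amara then computes K = B^a mod n = 565^59 mod 571.
565^1 ≡ 565 (mod 571)
565^2 = (565^1)^2 ≡ 565^2 = 319225 ≡ 36 (mod 571)
565^4 = (565^2)^2 ≡ 36^2 = 1296 ≡ 154 (mod 571)
565^8 = (565^4)^2 ≡ 154^2 = 23716 ≡ 305 (mod 571)
565^16 = (565^8)^2 ≡ 305^2 = 93025 ≡ 523 (mod 571)
565^32 = (565^16)^2 ≡ 523^2 = 273529 ≡ 20 (mod 571)
565^59 = 565^32 · 565^16 · 565^8 · 565^2 · 565^1 ≡ 20 · 523 · 305 · 36 · 565 ≡ 269 (mod 571).

269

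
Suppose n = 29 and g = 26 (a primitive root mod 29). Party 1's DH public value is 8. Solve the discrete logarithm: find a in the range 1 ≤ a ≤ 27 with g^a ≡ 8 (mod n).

9

Try successive powers of 26 modulo 29:
26^1 ≡ 26
26^2 ≡ 9
26^3 ≡ 2
26^4 ≡ 23
26^5 ≡ 18
26^6 ≡ 4
26^7 ≡ 17
26^8 ≡ 7
26^9 ≡ 8
Found: a = 9.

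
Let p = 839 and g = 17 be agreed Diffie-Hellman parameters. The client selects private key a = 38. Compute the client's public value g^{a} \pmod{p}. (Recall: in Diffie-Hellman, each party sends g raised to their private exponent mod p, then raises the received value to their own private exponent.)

146

Public value = 17^{38} \pmod{839}.
17^1 ≡ 17 (mod 839)
17^2 = (17^1)^2 ≡ 17^2 = 289 ≡ 289 (mod 839)
17^4 = (17^2)^2 ≡ 289^2 = 83521 ≡ 460 (mod 839)
17^8 = (17^4)^2 ≡ 460^2 = 211600 ≡ 172 (mod 839)
17^16 = (17^8)^2 ≡ 172^2 = 29584 ≡ 219 (mod 839)
17^32 = (17^16)^2 ≡ 219^2 = 47961 ≡ 138 (mod 839)
17^38 = 17^32 · 17^4 · 17^2 ≡ 138 · 460 · 289 ≡ 146 (mod 839).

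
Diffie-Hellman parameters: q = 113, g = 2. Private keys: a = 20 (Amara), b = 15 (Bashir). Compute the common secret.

49

Bashir sends B = g^b mod q = 2^15 mod 113.
2^1 ≡ 2 (mod 113)
2^2 = (2^1)^2 ≡ 2^2 = 4 ≡ 4 (mod 113)
2^4 = (2^2)^2 ≡ 4^2 = 16 ≡ 16 (mod 113)
2^8 = (2^4)^2 ≡ 16^2 = 256 ≡ 30 (mod 113)
2^15 = 2^8 · 2^4 · 2^2 · 2^1 ≡ 30 · 16 · 4 · 2 ≡ 111 (mod 113).
So B = 111. Amara then computes K = B^a mod q = 111^20 mod 113.
111^1 ≡ 111 (mod 113)
111^2 = (111^1)^2 ≡ 111^2 = 12321 ≡ 4 (mod 113)
111^4 = (111^2)^2 ≡ 4^2 = 16 ≡ 16 (mod 113)
111^8 = (111^4)^2 ≡ 16^2 = 256 ≡ 30 (mod 113)
111^16 = (111^8)^2 ≡ 30^2 = 900 ≡ 109 (mod 113)
111^20 = 111^16 · 111^4 ≡ 109 · 16 ≡ 49 (mod 113).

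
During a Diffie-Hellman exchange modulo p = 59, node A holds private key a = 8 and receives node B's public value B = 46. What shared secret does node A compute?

Shared key K = 46^8 mod 59.
46^1 ≡ 46 (mod 59)
46^2 = (46^1)^2 ≡ 46^2 = 2116 ≡ 51 (mod 59)
46^4 = (46^2)^2 ≡ 51^2 = 2601 ≡ 5 (mod 59)
46^8 = (46^4)^2 ≡ 5^2 = 25 ≡ 25 (mod 59)

25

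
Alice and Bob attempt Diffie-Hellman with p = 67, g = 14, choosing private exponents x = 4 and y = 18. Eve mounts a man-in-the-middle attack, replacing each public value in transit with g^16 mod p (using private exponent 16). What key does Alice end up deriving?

Alice receives Eve's public value M = 14^16 mod 67 instead of the honest one.
14^1 ≡ 14 (mod 67)
14^2 = (14^1)^2 ≡ 14^2 = 196 ≡ 62 (mod 67)
14^4 = (14^2)^2 ≡ 62^2 = 3844 ≡ 25 (mod 67)
14^8 = (14^4)^2 ≡ 25^2 = 625 ≡ 22 (mod 67)
14^16 = (14^8)^2 ≡ 22^2 = 484 ≡ 15 (mod 67)
So M = 15. Alice computes K = M^4 mod 67.
15^1 ≡ 15 (mod 67)
15^2 = (15^1)^2 ≡ 15^2 = 225 ≡ 24 (mod 67)
15^4 = (15^2)^2 ≡ 24^2 = 576 ≡ 40 (mod 67)

40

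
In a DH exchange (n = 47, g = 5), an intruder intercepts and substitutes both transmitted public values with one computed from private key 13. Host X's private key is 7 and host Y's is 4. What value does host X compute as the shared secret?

19

Host X receives an intruder's public value M = 5^13 mod 47 instead of the honest one.
5^1 ≡ 5 (mod 47)
5^2 = (5^1)^2 ≡ 5^2 = 25 ≡ 25 (mod 47)
5^4 = (5^2)^2 ≡ 25^2 = 625 ≡ 14 (mod 47)
5^8 = (5^4)^2 ≡ 14^2 = 196 ≡ 8 (mod 47)
5^13 = 5^8 · 5^4 · 5^1 ≡ 8 · 14 · 5 ≡ 43 (mod 47).
So M = 43. Host X computes K = M^7 mod 47.
43^1 ≡ 43 (mod 47)
43^2 = (43^1)^2 ≡ 43^2 = 1849 ≡ 16 (mod 47)
43^4 = (43^2)^2 ≡ 16^2 = 256 ≡ 21 (mod 47)
43^7 = 43^4 · 43^2 · 43^1 ≡ 21 · 16 · 43 ≡ 19 (mod 47).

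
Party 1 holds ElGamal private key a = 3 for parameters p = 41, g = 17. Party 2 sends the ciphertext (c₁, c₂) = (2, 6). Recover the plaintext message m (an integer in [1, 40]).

11

Shared mask s = c₁^a mod p = 2^3 mod 41.
2^1 ≡ 2 (mod 41)
2^2 = (2^1)^2 ≡ 2^2 = 4 ≡ 4 (mod 41)
2^3 = 2^2 · 2^1 ≡ 4 · 2 ≡ 8 (mod 41).
So s = 8; s⁻¹ ≡ 36 (mod 41).
m = c₂ · s⁻¹ mod 41 = 6 · 36 mod 41 = 11.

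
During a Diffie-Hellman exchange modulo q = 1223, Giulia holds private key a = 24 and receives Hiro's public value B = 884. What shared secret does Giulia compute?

1147

Shared key K = 884^24 mod 1223.
884^1 ≡ 884 (mod 1223)
884^2 = (884^1)^2 ≡ 884^2 = 781456 ≡ 1182 (mod 1223)
884^4 = (884^2)^2 ≡ 1182^2 = 1397124 ≡ 458 (mod 1223)
884^8 = (884^4)^2 ≡ 458^2 = 209764 ≡ 631 (mod 1223)
884^16 = (884^8)^2 ≡ 631^2 = 398161 ≡ 686 (mod 1223)
884^24 = 884^16 · 884^8 ≡ 686 · 631 ≡ 1147 (mod 1223).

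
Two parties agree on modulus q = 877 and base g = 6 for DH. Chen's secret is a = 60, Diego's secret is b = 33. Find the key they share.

Chen sends A = g^a mod q = 6^60 mod 877.
6^1 ≡ 6 (mod 877)
6^2 = (6^1)^2 ≡ 6^2 = 36 ≡ 36 (mod 877)
6^4 = (6^2)^2 ≡ 36^2 = 1296 ≡ 419 (mod 877)
6^8 = (6^4)^2 ≡ 419^2 = 175561 ≡ 161 (mod 877)
6^16 = (6^8)^2 ≡ 161^2 = 25921 ≡ 488 (mod 877)
6^32 = (6^16)^2 ≡ 488^2 = 238144 ≡ 477 (mod 877)
6^60 = 6^32 · 6^16 · 6^8 · 6^4 ≡ 477 · 488 · 161 · 419 ≡ 340 (mod 877).
So A = 340. Diego then computes K = A^b mod q = 340^33 mod 877.
340^1 ≡ 340 (mod 877)
340^2 = (340^1)^2 ≡ 340^2 = 115600 ≡ 713 (mod 877)
340^4 = (340^2)^2 ≡ 713^2 = 508369 ≡ 586 (mod 877)
340^8 = (340^4)^2 ≡ 586^2 = 343396 ≡ 489 (mod 877)
340^16 = (340^8)^2 ≡ 489^2 = 239121 ≡ 577 (mod 877)
340^32 = (340^16)^2 ≡ 577^2 = 332929 ≡ 546 (mod 877)
340^33 = 340^32 · 340^1 ≡ 546 · 340 ≡ 593 (mod 877).

593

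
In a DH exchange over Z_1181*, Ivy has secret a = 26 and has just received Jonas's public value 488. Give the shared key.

1080

Shared key K = 488^26 mod 1181.
488^1 ≡ 488 (mod 1181)
488^2 = (488^1)^2 ≡ 488^2 = 238144 ≡ 763 (mod 1181)
488^4 = (488^2)^2 ≡ 763^2 = 582169 ≡ 1117 (mod 1181)
488^8 = (488^4)^2 ≡ 1117^2 = 1247689 ≡ 553 (mod 1181)
488^16 = (488^8)^2 ≡ 553^2 = 305809 ≡ 1111 (mod 1181)
488^26 = 488^16 · 488^8 · 488^2 ≡ 1111 · 553 · 763 ≡ 1080 (mod 1181).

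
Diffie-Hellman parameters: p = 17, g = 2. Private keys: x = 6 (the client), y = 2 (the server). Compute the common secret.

The server sends B = g^y mod p = 2^2 mod 17.
2^1 ≡ 2 (mod 17)
2^2 = (2^1)^2 ≡ 2^2 = 4 ≡ 4 (mod 17)
So B = 4. The client then computes K = B^x mod p = 4^6 mod 17.
4^1 ≡ 4 (mod 17)
4^2 = (4^1)^2 ≡ 4^2 = 16 ≡ 16 (mod 17)
4^4 = (4^2)^2 ≡ 16^2 = 256 ≡ 1 (mod 17)
4^6 = 4^4 · 4^2 ≡ 1 · 16 ≡ 16 (mod 17).

16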